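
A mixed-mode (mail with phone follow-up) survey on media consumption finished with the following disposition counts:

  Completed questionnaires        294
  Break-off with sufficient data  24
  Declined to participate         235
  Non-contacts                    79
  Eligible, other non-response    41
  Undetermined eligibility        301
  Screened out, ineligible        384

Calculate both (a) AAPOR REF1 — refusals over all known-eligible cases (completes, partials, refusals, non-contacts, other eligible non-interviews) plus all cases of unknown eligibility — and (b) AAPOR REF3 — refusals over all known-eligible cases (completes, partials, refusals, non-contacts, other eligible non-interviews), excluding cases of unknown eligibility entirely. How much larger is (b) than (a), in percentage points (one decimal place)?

Num: 235
Base: 294 + 24 + 235 + 79 + 41 + 301 = 974
REF1 = 235 / 974 = 0.2413
Base: 294 + 24 + 235 + 79 + 41 = 673
REF3 = 235 / 673 = 0.3492
Difference = 34.92 − 24.13 = 10.79 percentage points

10.8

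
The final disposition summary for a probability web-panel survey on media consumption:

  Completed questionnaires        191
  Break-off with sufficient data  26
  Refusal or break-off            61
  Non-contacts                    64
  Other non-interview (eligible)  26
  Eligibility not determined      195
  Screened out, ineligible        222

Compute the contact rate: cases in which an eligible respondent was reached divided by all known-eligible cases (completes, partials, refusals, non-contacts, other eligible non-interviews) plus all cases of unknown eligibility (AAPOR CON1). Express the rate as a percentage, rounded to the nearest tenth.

Numerator: 191 + 26 + 61 + 26 = 304
Denominator: 191 + 26 + 61 + 64 + 26 + 195 = 563
CON1 = 304 / 563 = 0.5400

54.0%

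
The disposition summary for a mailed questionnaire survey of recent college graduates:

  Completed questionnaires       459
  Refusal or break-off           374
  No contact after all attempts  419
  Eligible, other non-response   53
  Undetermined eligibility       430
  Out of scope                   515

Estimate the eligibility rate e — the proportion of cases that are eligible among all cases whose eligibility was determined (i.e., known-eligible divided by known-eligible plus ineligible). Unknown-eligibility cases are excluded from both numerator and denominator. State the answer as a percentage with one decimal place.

71.7%

Determined eligible = 459 + 374 + 419 + 53 = 1305
e = 1305 / (1305 + 515) = 1305 / 1820 = 0.7170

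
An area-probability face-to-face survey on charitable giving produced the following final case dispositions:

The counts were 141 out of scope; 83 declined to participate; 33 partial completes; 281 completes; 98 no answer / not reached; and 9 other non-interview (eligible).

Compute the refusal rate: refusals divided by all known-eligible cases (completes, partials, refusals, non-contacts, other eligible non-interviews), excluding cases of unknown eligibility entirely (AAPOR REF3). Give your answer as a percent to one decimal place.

Top = 83
Base = 281 + 33 + 83 + 98 + 9 = 504
REF3 = 83 / 504 = 0.1647

16.5%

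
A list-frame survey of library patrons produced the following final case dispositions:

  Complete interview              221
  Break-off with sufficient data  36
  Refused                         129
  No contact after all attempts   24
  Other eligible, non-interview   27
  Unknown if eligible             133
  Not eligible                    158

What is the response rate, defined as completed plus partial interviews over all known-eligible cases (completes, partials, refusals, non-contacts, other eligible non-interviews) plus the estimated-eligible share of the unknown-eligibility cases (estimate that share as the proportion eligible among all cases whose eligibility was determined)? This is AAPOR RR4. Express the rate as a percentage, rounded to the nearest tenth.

Numerator → 221 + 36 = 257
Determined eligible → 221 + 36 + 129 + 24 + 27 = 437
e = 437 / (437 + 158) = 437 / 595 = 0.7345
Estimated eligible among unknowns → 0.7345 × 133 = 97.69
Base → 437 + 97.69 = 534.69
RR4 = 257 / 534.69 = 0.4807

48.1%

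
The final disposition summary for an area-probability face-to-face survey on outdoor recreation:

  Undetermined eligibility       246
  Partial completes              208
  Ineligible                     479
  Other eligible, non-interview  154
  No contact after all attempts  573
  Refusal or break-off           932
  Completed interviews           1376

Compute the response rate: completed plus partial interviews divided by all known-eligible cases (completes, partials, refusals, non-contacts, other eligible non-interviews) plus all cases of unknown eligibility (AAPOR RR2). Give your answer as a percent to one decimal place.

45.4%

Top: 1376 + 208 = 1584
Denom: 1376 + 208 + 932 + 573 + 154 + 246 = 3489
RR2 = 1584 / 3489 = 0.4540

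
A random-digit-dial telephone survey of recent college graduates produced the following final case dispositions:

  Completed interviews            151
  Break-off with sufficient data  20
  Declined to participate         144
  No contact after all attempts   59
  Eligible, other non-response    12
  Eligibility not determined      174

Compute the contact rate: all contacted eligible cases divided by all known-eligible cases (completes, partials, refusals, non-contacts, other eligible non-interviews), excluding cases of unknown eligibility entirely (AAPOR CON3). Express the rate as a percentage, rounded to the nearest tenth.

84.7%

Top → 151 + 20 + 144 + 12 = 327
Denom → 151 + 20 + 144 + 59 + 12 = 386
CON3 = 327 / 386 = 0.8472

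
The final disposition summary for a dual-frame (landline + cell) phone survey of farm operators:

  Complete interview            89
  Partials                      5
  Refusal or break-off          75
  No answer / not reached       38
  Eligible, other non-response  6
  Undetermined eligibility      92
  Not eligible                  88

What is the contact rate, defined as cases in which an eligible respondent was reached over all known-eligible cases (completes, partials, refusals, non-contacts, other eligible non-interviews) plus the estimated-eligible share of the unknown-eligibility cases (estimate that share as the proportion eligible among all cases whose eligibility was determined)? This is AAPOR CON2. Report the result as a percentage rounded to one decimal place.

62.9%

Top: 89 + 5 + 75 + 6 = 175
Eligible (known): 89 + 5 + 75 + 38 + 6 = 213
e = 213 / (213 + 88) = 213 / 301 = 0.7076
Eligible share of unknowns: 0.7076 × 92 = 65.10
Base: 213 + 65.10 = 278.10
CON2 = 175 / 278.10 = 0.6293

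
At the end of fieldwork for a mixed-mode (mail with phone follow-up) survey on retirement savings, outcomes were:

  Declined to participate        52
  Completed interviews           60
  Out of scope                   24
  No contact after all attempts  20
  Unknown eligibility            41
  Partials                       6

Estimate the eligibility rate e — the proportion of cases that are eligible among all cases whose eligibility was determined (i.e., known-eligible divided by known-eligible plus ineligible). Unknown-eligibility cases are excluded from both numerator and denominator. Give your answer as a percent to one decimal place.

Determined eligible → 60 + 6 + 52 + 20 = 138
e = 138 / (138 + 24) = 138 / 162 = 0.8519

85.2%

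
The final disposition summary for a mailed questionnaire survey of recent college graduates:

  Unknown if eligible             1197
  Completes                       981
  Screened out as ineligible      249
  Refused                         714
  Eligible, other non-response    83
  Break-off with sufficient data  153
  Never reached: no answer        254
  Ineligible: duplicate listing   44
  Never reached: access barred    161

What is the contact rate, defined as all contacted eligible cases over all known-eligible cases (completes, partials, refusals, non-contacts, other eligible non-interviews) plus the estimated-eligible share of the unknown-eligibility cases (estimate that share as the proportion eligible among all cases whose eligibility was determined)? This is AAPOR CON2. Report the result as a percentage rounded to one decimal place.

56.6%

Never reached = 254 + 161 = 415
Not eligible = 249 + 44 = 293
Num → 981 + 153 + 714 + 83 = 1931
Known eligible → 981 + 153 + 714 + 415 + 83 = 2346
e = 2346 / (2346 + 293) = 2346 / 2639 = 0.8890
e × U → 0.8890 × 1197 = 1064.13
Denom → 2346 + 1064.13 = 3410.13
CON2 = 1931 / 3410.13 = 0.5663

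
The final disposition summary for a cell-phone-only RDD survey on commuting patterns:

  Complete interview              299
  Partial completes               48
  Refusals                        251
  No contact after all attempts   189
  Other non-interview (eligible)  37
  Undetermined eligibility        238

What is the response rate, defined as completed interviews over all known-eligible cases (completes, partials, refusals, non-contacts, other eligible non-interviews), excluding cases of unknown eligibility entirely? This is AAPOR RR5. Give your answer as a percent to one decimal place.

Top: 299
Base: 299 + 48 + 251 + 189 + 37 = 824
RR5 = 299 / 824 = 0.3629

36.3%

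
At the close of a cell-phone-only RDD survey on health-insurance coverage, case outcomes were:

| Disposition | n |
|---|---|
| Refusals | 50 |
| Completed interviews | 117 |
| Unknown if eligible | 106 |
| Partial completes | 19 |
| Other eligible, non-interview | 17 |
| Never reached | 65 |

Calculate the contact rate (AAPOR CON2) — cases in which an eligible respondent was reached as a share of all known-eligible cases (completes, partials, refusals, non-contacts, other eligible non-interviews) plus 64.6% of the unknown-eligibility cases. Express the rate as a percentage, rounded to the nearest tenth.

60.3%

Num = 117 + 19 + 50 + 17 = 203
Determined eligible = 117 + 19 + 50 + 65 + 17 = 268
Eligible share of unknowns = 0.6460 × 106 = 68.48
Base = 268 + 68.48 = 336.48
CON2 = 203 / 336.48 = 0.6033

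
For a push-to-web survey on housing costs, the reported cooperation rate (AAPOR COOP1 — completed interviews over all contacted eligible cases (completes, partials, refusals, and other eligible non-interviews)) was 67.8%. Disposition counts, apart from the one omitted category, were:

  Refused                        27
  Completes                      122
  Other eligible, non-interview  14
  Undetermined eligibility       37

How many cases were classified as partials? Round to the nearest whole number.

17

COOP1 = 122 / D = 0.678
D = 122 / 0.678 = 179.9
Rest of base = 163
partials = 179.9 − 163 ≈ 17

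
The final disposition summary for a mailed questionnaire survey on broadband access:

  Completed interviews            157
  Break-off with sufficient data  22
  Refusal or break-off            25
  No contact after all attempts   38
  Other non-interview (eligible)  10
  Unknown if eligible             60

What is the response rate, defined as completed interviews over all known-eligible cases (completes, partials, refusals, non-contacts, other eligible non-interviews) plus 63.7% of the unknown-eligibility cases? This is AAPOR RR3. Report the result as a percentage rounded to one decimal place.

54.1%

Numerator → 157
Eligible (known) → 157 + 22 + 25 + 38 + 10 = 252
Eligible share of unknowns → 0.6370 × 60 = 38.22
Denominator → 252 + 38.22 = 290.22
RR3 = 157 / 290.22 = 0.5410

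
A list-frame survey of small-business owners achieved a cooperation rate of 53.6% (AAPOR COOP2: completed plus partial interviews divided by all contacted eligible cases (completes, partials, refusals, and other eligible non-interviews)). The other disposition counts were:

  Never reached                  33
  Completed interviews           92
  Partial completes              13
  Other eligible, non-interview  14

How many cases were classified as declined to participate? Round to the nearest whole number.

77

Top: 92 + 13 = 105
COOP2 = 105 / D = 0.536
D = 105 / 0.536 = 195.9
Other denominator terms total 119
declined to participate = 195.9 − 119 ≈ 77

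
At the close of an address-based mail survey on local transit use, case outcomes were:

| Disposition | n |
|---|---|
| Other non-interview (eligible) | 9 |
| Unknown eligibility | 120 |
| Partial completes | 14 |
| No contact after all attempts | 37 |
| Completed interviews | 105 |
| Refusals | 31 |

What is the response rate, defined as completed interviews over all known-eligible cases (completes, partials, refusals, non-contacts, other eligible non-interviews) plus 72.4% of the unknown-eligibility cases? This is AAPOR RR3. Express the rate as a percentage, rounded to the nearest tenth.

Top = 105
Eligible (known) = 105 + 14 + 31 + 37 + 9 = 196
Eligible share of unknowns = 0.7240 × 120 = 86.88
Base = 196 + 86.88 = 282.88
RR3 = 105 / 282.88 = 0.3712

37.1%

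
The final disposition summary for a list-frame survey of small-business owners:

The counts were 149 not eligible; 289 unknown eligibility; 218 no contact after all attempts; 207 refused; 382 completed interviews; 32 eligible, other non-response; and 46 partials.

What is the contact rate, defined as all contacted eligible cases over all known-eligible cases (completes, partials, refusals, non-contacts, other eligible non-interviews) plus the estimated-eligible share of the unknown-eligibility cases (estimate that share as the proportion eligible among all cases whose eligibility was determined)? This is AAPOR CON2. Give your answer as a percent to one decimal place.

Top: 382 + 46 + 207 + 32 = 667
Known eligible: 382 + 46 + 207 + 218 + 32 = 885
e = 885 / (885 + 149) = 885 / 1034 = 0.8559
Estimated eligible among unknowns: 0.8559 × 289 = 247.36
Denominator: 885 + 247.36 = 1132.36
CON2 = 667 / 1132.36 = 0.5890

58.9%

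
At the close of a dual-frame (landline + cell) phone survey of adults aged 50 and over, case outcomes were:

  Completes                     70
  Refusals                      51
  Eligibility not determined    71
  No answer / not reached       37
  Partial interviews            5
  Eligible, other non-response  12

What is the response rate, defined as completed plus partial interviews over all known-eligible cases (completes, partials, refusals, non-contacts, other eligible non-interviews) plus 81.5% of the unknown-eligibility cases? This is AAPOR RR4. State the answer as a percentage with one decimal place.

Num → 70 + 5 = 75
Determined eligible → 70 + 5 + 51 + 37 + 12 = 175
e × U → 0.8150 × 71 = 57.86
Denom → 175 + 57.86 = 232.86
RR4 = 75 / 232.86 = 0.3221

32.2%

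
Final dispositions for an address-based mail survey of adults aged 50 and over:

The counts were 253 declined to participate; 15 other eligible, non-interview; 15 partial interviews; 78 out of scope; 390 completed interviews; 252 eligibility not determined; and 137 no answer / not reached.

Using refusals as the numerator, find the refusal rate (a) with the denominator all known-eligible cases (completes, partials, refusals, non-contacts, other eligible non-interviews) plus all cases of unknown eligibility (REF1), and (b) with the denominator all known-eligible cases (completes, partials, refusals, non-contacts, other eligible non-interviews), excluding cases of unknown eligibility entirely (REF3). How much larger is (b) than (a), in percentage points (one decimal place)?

Numerator: 253
Denominator: 390 + 15 + 253 + 137 + 15 + 252 = 1062
REF1 = 253 / 1062 = 0.2382
Denominator: 390 + 15 + 253 + 137 + 15 = 810
REF3 = 253 / 810 = 0.3123
Difference = 31.23 − 23.82 = 7.41 percentage points

7.4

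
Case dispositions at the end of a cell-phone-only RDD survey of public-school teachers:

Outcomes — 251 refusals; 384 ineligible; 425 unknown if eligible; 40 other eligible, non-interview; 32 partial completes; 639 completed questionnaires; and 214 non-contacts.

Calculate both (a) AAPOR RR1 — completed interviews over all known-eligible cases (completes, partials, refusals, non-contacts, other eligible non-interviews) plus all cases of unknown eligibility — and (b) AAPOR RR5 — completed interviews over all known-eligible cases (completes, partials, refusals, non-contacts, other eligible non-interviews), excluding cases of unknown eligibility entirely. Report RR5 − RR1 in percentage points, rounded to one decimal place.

Num → 639
Denom → 639 + 32 + 251 + 214 + 40 + 425 = 1601
RR1 = 639 / 1601 = 0.3991
Denom → 639 + 32 + 251 + 214 + 40 = 1176
RR5 = 639 / 1176 = 0.5434
Difference = 54.34 − 39.91 = 14.43 percentage points

14.4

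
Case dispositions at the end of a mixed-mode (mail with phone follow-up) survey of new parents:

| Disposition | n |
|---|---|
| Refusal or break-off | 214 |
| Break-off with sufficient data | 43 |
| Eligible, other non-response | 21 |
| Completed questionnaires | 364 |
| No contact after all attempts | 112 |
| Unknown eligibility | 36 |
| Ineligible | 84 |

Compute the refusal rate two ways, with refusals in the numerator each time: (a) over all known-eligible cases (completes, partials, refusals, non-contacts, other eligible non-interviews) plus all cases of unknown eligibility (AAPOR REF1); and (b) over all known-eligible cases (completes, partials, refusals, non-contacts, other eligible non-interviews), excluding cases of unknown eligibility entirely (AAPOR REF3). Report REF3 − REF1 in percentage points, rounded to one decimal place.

Numerator: 214
Denom: 364 + 43 + 214 + 112 + 21 + 36 = 790
REF1 = 214 / 790 = 0.2709
Denom: 364 + 43 + 214 + 112 + 21 = 754
REF3 = 214 / 754 = 0.2838
Difference = 28.38 − 27.09 = 1.29 percentage points

1.3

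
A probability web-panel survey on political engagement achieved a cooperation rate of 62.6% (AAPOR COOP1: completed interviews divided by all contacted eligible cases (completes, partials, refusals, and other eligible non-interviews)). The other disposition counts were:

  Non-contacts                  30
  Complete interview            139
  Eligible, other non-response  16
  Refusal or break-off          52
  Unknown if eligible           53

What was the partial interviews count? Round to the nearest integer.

15

COOP1 = 139 / D = 0.626
D = 139 / 0.626 = 222.0
Other denominator terms total 207
partial interviews = 222.0 − 207 ≈ 15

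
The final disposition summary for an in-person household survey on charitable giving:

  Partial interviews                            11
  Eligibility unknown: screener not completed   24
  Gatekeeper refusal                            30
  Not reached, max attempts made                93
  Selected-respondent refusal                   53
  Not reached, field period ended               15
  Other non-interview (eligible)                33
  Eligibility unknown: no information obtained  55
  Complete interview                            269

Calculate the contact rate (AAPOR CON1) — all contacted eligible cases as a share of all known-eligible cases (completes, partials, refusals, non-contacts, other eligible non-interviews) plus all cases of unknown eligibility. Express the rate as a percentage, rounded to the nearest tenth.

Refusals = 30 + 53 = 83
No contact after all attempts = 15 + 93 = 108
Unknown eligibility = 24 + 55 = 79
Numerator: 269 + 11 + 83 + 33 = 396
Denom: 269 + 11 + 83 + 108 + 33 + 79 = 583
CON1 = 396 / 583 = 0.6792

67.9%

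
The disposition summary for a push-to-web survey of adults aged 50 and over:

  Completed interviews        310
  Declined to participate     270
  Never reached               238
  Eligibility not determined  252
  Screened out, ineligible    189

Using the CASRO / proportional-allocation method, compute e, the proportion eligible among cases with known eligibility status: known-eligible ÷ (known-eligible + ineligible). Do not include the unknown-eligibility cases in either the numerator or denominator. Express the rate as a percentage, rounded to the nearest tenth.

81.2%

Known eligible = 310 + 270 + 238 = 818
e = 818 / (818 + 189) = 818 / 1007 = 0.8123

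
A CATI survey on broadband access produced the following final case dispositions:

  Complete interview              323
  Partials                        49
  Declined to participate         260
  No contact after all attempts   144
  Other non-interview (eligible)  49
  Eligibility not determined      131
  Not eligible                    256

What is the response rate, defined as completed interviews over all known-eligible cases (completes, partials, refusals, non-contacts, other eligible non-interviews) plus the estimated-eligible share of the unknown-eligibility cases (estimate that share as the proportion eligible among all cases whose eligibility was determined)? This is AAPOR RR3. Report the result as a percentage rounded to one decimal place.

Num = 323
Determined eligible = 323 + 49 + 260 + 144 + 49 = 825
e = 825 / (825 + 256) = 825 / 1081 = 0.7632
Estimated eligible among unknowns = 0.7632 × 131 = 99.98
Denominator = 825 + 99.98 = 924.98
RR3 = 323 / 924.98 = 0.3492

34.9%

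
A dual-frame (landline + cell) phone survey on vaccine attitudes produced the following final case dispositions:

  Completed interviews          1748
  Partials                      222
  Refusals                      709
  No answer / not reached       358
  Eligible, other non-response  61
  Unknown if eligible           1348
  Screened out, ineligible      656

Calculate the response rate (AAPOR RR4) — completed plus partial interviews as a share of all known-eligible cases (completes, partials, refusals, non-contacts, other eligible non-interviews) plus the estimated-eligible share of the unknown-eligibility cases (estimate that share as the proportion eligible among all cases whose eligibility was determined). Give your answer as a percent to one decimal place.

46.8%

Numerator → 1748 + 222 = 1970
Determined eligible → 1748 + 222 + 709 + 358 + 61 = 3098
e = 3098 / (3098 + 656) = 3098 / 3754 = 0.8253
Estimated eligible among unknowns → 0.8253 × 1348 = 1112.50
Denominator → 3098 + 1112.50 = 4210.50
RR4 = 1970 / 4210.50 = 0.4679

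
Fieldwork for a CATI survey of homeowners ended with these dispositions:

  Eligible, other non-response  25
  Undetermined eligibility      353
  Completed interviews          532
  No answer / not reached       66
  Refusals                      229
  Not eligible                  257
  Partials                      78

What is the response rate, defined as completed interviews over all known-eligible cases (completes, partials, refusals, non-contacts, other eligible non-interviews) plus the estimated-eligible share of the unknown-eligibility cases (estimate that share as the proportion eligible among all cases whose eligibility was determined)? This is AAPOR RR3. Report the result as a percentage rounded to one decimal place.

Numerator → 532
Eligible (known) → 532 + 78 + 229 + 66 + 25 = 930
e = 930 / (930 + 257) = 930 / 1187 = 0.7835
Eligible share of unknowns → 0.7835 × 353 = 276.58
Base → 930 + 276.58 = 1206.58
RR3 = 532 / 1206.58 = 0.4409

44.1%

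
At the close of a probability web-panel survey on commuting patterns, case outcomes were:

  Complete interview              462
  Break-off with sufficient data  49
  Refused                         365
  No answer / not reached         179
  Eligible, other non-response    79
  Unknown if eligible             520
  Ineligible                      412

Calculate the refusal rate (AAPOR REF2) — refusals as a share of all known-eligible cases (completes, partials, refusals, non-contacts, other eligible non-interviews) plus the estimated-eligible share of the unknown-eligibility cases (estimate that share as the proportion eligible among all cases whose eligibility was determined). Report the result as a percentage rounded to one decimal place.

24.1%

Top = 365
Known eligible = 462 + 49 + 365 + 179 + 79 = 1134
e = 1134 / (1134 + 412) = 1134 / 1546 = 0.7335
e × U = 0.7335 × 520 = 381.42
Denominator = 1134 + 381.42 = 1515.42
REF2 = 365 / 1515.42 = 0.2409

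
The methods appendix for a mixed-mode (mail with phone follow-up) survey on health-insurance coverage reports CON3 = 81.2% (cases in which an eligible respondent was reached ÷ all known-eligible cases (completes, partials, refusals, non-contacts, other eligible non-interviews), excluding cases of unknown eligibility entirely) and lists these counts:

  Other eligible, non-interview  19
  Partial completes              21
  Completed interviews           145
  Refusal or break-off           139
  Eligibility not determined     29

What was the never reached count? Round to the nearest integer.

75

Top = 145 + 21 + 139 + 19 = 324
CON3 = 324 / D = 0.812
D = 324 / 0.812 = 399.0
Remaining denominator categories sum to 324
never reached = 399.0 − 324 ≈ 75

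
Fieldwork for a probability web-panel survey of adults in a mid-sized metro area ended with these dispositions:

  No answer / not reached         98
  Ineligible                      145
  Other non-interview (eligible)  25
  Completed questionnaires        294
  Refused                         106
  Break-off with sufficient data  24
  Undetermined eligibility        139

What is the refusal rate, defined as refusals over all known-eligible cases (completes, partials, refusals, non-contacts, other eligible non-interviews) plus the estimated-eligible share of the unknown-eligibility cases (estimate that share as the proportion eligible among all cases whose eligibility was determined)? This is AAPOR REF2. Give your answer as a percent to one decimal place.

Num = 106
Known eligible = 294 + 24 + 106 + 98 + 25 = 547
e = 547 / (547 + 145) = 547 / 692 = 0.7905
Eligible share of unknowns = 0.7905 × 139 = 109.88
Denom = 547 + 109.88 = 656.88
REF2 = 106 / 656.88 = 0.1614

16.1%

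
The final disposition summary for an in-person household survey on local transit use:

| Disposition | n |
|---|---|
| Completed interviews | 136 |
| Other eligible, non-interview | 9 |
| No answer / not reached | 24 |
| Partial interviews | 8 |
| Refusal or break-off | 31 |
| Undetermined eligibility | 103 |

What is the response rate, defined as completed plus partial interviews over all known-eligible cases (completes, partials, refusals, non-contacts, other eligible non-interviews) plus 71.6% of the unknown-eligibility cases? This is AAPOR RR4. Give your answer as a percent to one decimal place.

51.1%

Numerator: 136 + 8 = 144
Determined eligible: 136 + 8 + 31 + 24 + 9 = 208
Estimated eligible among unknowns: 0.7160 × 103 = 73.75
Denom: 208 + 73.75 = 281.75
RR4 = 144 / 281.75 = 0.5111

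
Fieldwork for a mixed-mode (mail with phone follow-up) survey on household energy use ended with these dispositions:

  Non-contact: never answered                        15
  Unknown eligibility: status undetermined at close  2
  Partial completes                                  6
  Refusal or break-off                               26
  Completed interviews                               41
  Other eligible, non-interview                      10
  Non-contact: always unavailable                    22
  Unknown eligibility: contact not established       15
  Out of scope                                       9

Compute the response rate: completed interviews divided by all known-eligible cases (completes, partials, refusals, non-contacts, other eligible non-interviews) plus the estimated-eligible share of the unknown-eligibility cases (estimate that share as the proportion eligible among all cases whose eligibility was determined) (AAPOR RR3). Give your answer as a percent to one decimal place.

30.2%

Never reached = 15 + 22 = 37
Eligibility not determined = 15 + 2 = 17
Num = 41
Eligible (known) = 41 + 6 + 26 + 37 + 10 = 120
e = 120 / (120 + 9) = 120 / 129 = 0.9302
Eligible share of unknowns = 0.9302 × 17 = 15.81
Base = 120 + 15.81 = 135.81
RR3 = 41 / 135.81 = 0.3019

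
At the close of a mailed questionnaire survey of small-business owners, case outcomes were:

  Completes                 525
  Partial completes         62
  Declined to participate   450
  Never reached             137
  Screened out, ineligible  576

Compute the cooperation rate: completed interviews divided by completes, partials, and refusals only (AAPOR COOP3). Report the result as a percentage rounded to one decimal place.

50.6%

Num = 525
Denom = 525 + 62 + 450 = 1037
COOP3 = 525 / 1037 = 0.5063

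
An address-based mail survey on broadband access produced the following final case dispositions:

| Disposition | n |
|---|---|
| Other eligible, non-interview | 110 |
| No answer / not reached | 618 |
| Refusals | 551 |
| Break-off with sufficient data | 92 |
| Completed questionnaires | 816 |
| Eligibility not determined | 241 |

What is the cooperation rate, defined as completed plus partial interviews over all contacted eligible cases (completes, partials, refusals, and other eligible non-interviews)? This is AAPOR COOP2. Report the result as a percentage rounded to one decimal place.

57.9%

Top → 816 + 92 = 908
Denom → 816 + 92 + 551 + 110 = 1569
COOP2 = 908 / 1569 = 0.5787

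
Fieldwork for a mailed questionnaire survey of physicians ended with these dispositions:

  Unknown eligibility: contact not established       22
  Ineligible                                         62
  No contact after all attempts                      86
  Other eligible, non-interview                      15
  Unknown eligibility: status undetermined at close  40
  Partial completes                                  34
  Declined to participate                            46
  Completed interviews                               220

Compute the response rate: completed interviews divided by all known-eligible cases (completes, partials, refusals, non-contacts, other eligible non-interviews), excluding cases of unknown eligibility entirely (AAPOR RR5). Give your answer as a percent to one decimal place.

Eligibility not determined = 22 + 40 = 62
Num = 220
Base = 220 + 34 + 46 + 86 + 15 = 401
RR5 = 220 / 401 = 0.5486

54.9%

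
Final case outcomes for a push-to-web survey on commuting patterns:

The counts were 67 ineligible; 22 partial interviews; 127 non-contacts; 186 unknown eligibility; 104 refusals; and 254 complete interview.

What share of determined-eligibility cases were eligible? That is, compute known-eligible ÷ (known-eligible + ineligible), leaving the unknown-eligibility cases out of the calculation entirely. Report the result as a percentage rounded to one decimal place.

Determined eligible → 254 + 22 + 104 + 127 = 507
e = 507 / (507 + 67) = 507 / 574 = 0.8833

88.3%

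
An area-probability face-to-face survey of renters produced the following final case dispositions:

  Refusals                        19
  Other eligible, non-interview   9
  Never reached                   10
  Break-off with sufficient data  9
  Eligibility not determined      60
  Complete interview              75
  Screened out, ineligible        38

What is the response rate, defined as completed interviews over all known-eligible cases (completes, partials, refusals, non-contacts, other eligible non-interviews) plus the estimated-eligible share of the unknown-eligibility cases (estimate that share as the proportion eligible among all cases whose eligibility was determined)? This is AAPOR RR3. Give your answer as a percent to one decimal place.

Num = 75
Eligible (known) = 75 + 9 + 19 + 10 + 9 = 122
e = 122 / (122 + 38) = 122 / 160 = 0.7625
Estimated eligible among unknowns = 0.7625 × 60 = 45.75
Base = 122 + 45.75 = 167.75
RR3 = 75 / 167.75 = 0.4471

44.7%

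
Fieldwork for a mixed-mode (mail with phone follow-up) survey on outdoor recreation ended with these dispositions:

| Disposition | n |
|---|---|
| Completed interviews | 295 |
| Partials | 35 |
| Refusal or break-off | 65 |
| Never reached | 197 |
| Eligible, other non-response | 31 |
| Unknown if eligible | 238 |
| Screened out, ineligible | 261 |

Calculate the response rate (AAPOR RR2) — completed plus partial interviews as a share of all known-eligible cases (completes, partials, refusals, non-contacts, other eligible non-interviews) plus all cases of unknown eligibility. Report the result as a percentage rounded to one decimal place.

Top: 295 + 35 = 330
Denominator: 295 + 35 + 65 + 197 + 31 + 238 = 861
RR2 = 330 / 861 = 0.3833

38.3%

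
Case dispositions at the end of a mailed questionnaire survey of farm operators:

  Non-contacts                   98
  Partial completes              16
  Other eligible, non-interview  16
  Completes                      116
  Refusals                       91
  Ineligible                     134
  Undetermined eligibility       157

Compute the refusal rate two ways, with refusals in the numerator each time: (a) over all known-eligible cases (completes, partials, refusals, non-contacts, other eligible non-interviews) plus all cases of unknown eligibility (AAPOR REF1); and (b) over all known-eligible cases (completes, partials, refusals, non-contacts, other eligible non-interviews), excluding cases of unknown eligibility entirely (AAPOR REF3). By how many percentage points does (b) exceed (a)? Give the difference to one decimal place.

Num: 91
Base: 116 + 16 + 91 + 98 + 16 + 157 = 494
REF1 = 91 / 494 = 0.1842
Base: 116 + 16 + 91 + 98 + 16 = 337
REF3 = 91 / 337 = 0.2700
Difference = 27.00 − 18.42 = 8.58 percentage points

8.6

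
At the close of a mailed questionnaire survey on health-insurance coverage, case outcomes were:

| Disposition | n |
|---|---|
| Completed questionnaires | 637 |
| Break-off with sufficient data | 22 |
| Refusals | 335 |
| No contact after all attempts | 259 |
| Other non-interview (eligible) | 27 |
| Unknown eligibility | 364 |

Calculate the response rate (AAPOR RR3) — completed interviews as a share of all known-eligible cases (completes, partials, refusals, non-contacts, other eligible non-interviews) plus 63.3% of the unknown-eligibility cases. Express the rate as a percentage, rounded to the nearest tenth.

Top = 637
Eligible (known) = 637 + 22 + 335 + 259 + 27 = 1280
e × U = 0.6330 × 364 = 230.41
Denominator = 1280 + 230.41 = 1510.41
RR3 = 637 / 1510.41 = 0.4217

42.2%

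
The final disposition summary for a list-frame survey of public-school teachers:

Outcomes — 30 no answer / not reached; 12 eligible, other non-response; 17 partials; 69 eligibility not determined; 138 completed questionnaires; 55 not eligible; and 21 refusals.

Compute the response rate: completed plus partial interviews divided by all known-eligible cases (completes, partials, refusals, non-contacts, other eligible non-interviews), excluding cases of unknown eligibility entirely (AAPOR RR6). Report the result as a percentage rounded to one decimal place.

71.1%

Numerator: 138 + 17 = 155
Base: 138 + 17 + 21 + 30 + 12 = 218
RR6 = 155 / 218 = 0.7110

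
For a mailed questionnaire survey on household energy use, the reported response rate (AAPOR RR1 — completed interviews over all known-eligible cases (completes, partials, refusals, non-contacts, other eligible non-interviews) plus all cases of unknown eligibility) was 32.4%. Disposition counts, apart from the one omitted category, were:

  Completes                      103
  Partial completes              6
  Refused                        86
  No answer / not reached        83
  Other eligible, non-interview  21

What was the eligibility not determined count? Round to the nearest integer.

RR1 = 103 / D = 0.324
D = 103 / 0.324 = 317.9
Rest of base = 299
eligibility not determined = 317.9 − 299 ≈ 19

19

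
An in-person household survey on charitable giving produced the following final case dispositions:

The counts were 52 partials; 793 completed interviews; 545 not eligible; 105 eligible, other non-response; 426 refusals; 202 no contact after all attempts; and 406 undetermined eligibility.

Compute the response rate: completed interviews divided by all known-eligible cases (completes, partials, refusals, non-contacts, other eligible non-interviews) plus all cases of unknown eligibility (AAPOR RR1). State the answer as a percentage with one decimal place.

Num → 793
Denominator → 793 + 52 + 426 + 202 + 105 + 406 = 1984
RR1 = 793 / 1984 = 0.3997

40.0%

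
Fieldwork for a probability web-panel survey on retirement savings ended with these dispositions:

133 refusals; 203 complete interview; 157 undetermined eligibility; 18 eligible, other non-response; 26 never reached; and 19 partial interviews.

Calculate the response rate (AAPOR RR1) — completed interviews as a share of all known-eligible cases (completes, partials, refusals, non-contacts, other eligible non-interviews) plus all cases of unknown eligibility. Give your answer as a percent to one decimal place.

36.5%

Num → 203
Denom → 203 + 19 + 133 + 26 + 18 + 157 = 556
RR1 = 203 / 556 = 0.3651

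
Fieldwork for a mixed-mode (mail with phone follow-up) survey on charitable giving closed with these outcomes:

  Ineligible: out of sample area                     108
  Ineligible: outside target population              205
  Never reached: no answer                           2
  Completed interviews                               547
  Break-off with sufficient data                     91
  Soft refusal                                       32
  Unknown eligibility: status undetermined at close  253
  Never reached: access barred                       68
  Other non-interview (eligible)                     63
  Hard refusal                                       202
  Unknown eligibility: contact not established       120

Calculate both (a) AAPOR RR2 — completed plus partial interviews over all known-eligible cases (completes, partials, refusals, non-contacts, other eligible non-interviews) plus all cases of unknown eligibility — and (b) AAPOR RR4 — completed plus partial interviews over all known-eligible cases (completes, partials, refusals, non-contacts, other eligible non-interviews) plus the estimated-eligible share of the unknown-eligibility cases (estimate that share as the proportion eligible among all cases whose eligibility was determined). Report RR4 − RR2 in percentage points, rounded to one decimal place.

3.2

Declined to participate = 202 + 32 = 234
No answer / not reached = 2 + 68 = 70
Unknown if eligible = 120 + 253 = 373
Screened out, ineligible = 205 + 108 = 313
Top: 547 + 91 = 638
Denom: 547 + 91 + 234 + 70 + 63 + 373 = 1378
RR2 = 638 / 1378 = 0.4630
Eligible (known): 547 + 91 + 234 + 70 + 63 = 1005
e = 1005 / (1005 + 313) = 1005 / 1318 = 0.7625
e × U: 0.7625 × 373 = 284.41
Denom: 1005 + 284.41 = 1289.41
RR4 = 638 / 1289.41 = 0.4948
Difference = 49.48 − 46.30 = 3.18 percentage points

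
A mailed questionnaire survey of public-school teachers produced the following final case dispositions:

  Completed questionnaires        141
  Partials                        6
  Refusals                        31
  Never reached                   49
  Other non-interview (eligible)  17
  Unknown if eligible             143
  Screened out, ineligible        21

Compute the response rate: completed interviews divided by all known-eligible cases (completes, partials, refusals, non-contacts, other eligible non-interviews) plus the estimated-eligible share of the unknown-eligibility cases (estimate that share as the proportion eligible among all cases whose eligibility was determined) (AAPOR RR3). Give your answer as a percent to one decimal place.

Numerator: 141
Known eligible: 141 + 6 + 31 + 49 + 17 = 244
e = 244 / (244 + 21) = 244 / 265 = 0.9208
e × U: 0.9208 × 143 = 131.67
Base: 244 + 131.67 = 375.67
RR3 = 141 / 375.67 = 0.3753

37.5%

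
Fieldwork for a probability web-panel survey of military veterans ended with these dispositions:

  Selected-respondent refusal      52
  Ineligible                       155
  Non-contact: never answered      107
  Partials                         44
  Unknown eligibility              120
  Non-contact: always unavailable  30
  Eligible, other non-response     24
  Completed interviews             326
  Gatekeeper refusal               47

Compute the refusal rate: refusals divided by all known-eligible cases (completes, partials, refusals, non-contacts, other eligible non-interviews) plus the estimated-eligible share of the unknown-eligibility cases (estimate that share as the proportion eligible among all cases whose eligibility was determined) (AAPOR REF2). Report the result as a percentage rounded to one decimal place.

Refusal or break-off = 47 + 52 = 99
Never reached = 107 + 30 = 137
Top: 99
Determined eligible: 326 + 44 + 99 + 137 + 24 = 630
e = 630 / (630 + 155) = 630 / 785 = 0.8025
e × U: 0.8025 × 120 = 96.30
Base: 630 + 96.30 = 726.30
REF2 = 99 / 726.30 = 0.1363

13.6%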